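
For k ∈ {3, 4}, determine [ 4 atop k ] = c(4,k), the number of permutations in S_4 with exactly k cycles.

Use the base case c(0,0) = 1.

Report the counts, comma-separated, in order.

6, 1

r1: T_1,1=0×0+1=1
r2: T_2,1=1×1+0=1; T_2,2=1×0+1=1
r3: T_3,2=2×1+1=3; T_3,3=2×0+1=1
r4: T_4,3=3×1+3=6; T_4,4=3×0+1=1
Read c(4,3) = 6, c(4,4) = 1.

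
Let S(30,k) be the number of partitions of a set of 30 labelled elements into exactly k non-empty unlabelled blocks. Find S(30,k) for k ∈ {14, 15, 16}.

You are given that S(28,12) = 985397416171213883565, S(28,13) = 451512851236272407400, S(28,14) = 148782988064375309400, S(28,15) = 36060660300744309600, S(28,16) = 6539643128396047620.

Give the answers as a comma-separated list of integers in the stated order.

i=29: T(29,13)=985397416171213883565+13·451512851236272407400=6855064482242755179765 | T(29,14)=451512851236272407400+14·148782988064375309400=2534474684137526739000 | T(29,15)=148782988064375309400+15·36060660300744309600=689692892575539953400 | T(29,16)=36060660300744309600+16·6539643128396047620=140694950355081071520
i=30: T(30,14)=6855064482242755179765+14·2534474684137526739000=42337710060168129525765 | T(30,15)=2534474684137526739000+15·689692892575539953400=12879868072770626040000 | T(30,16)=689692892575539953400+16·140694950355081071520=2940812098256837097720
Read S(30,14) = 42337710060168129525765, S(30,15) = 12879868072770626040000, S(30,16) = 2940812098256837097720.

42337710060168129525765, 12879868072770626040000, 2940812098256837097720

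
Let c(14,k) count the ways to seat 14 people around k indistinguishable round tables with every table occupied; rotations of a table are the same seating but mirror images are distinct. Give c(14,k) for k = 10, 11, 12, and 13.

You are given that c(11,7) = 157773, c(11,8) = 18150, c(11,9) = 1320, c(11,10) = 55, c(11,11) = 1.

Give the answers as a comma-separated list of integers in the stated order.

1474473, 91091, 3731, 91

r12: T_12,8=11×18150+157773=357423; T_12,9=11×1320+18150=32670; T_12,10=11×55+1320=1925; T_12,11=11×1+55=66; T_12,12=11×0+1=1
r13: T_13,9=12×32670+357423=749463; T_13,10=12×1925+32670=55770; T_13,11=12×66+1925=2717; T_13,12=12×1+66=78; T_13,13=12×0+1=1
r14: T_14,10=13×55770+749463=1474473; T_14,11=13×2717+55770=91091; T_14,12=13×78+2717=3731; T_14,13=13×1+78=91
Read c(14,10) = 1474473, c(14,11) = 91091, c(14,12) = 3731, c(14,13) = 91.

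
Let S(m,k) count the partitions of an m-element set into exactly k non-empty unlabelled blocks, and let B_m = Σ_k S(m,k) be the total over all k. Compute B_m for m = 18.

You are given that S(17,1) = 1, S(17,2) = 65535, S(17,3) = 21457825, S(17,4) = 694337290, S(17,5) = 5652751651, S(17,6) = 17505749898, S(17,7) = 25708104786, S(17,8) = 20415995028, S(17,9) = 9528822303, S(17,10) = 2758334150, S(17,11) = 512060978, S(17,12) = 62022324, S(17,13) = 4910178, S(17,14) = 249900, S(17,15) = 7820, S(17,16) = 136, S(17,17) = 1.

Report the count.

682076806159

i=18: T(18,1)=0+1·1=1 | T(18,2)=1+2·65535=131071 | T(18,3)=65535+3·21457825=64439010 | T(18,4)=21457825+4·694337290=2798806985 | T(18,5)=694337290+5·5652751651=28958095545 | T(18,6)=5652751651+6·17505749898=110687251039 | T(18,7)=17505749898+7·25708104786=197462483400 | T(18,8)=25708104786+8·20415995028=189036065010 | T(18,9)=20415995028+9·9528822303=106175395755 | T(18,10)=9528822303+10·2758334150=37112163803 | T(18,11)=2758334150+11·512060978=8391004908 | T(18,12)=512060978+12·62022324=1256328866 | T(18,13)=62022324+13·4910178=125854638 | T(18,14)=4910178+14·249900=8408778 | T(18,15)=249900+15·7820=367200 | T(18,16)=7820+16·136=9996 | T(18,17)=136+17·1=153 | T(18,18)=1+18·0=1
B_18 = ΣS(18,k) = 1+131071+64439010+2798806985+28958095545+110687251039+197462483400+189036065010+106175395755+37112163803+8391004908+1256328866+125854638+8408778+367200+9996+153+1 = 682076806159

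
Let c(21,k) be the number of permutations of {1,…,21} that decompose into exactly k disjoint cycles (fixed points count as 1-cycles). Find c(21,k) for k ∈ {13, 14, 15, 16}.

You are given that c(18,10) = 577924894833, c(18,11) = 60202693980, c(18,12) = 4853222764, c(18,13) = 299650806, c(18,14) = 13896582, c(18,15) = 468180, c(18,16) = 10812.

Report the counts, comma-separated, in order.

[19] T[19,11]:18*60202693980+577924894833=1661573386473 · T[19,12]:18*4853222764+60202693980=147560703732 · T[19,13]:18*299650806+4853222764=10246937272 · T[19,14]:18*13896582+299650806=549789282 · T[19,15]:18*468180+13896582=22323822 · T[19,16]:18*10812+468180=662796
[20] T[20,12]:19*147560703732+1661573386473=4465226757381 · T[20,13]:19*10246937272+147560703732=342252511900 · T[20,14]:19*549789282+10246937272=20692933630 · T[20,15]:19*22323822+549789282=973941900 · T[20,16]:19*662796+22323822=34916946
[21] T[21,13]:20*342252511900+4465226757381=11310276995381 · T[21,14]:20*20692933630+342252511900=756111184500 · T[21,15]:20*973941900+20692933630=40171771630 · T[21,16]:20*34916946+973941900=1672280820
Read c(21,13) = 11310276995381, c(21,14) = 756111184500, c(21,15) = 40171771630, c(21,16) = 1672280820.

11310276995381, 756111184500, 40171771630, 1672280820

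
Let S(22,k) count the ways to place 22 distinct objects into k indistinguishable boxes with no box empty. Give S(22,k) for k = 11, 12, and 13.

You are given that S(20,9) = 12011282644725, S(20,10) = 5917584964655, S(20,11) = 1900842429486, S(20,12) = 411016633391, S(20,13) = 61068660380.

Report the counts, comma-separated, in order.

366282500870286, 108823356051137, 22496861868481

r21: T_21,10=10×5917584964655+12011282644725=71187132291275; T_21,11=11×1900842429486+5917584964655=26826851689001; T_21,12=12×411016633391+1900842429486=6833042030178; T_21,13=13×61068660380+411016633391=1204909218331
r22: T_22,11=11×26826851689001+71187132291275=366282500870286; T_22,12=12×6833042030178+26826851689001=108823356051137; T_22,13=13×1204909218331+6833042030178=22496861868481
Read S(22,11) = 366282500870286, S(22,12) = 108823356051137, S(22,13) = 22496861868481.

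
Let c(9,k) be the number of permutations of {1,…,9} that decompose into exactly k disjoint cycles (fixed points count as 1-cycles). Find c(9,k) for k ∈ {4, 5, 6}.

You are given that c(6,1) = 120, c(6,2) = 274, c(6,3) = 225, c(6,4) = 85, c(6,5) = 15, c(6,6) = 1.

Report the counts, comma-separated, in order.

@7  (7,2):274·6+120→1764, (7,3):225·6+274→1624, (7,4):85·6+225→735, (7,5):15·6+85→175, (7,6):1·6+15→21
@8  (8,3):1624·7+1764→13132, (8,4):735·7+1624→6769, (8,5):175·7+735→1960, (8,6):21·7+175→322
@9  (9,4):6769·8+13132→67284, (9,5):1960·8+6769→22449, (9,6):322·8+1960→4536
Read c(9,4) = 67284, c(9,5) = 22449, c(9,6) = 4536.

67284, 22449, 4536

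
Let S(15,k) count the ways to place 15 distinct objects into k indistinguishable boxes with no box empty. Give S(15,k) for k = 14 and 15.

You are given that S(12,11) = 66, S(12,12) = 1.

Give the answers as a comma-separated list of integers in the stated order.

105, 1

[13] T[13,12]:12*1+66=78 · T[13,13]:13*0+1=1
[14] T[14,13]:13*1+78=91 · T[14,14]:14*0+1=1
[15] T[15,14]:14*1+91=105 · T[15,15]:15*0+1=1
Read S(15,14) = 105, S(15,15) = 1.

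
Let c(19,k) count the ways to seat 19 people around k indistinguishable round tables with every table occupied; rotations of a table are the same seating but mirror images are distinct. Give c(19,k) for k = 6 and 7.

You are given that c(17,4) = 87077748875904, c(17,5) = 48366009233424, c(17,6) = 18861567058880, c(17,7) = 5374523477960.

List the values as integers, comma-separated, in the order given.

7551527592063024, 2353125040549984

row 18: T[18][5]=17·48366009233424+87077748875904=909299905844112  T[18][6]=17·18861567058880+48366009233424=369012649234384  T[18][7]=17·5374523477960+18861567058880=110228466184200
row 19: T[19][6]=18·369012649234384+909299905844112=7551527592063024  T[19][7]=18·110228466184200+369012649234384=2353125040549984
Read c(19,6) = 7551527592063024, c(19,7) = 2353125040549984.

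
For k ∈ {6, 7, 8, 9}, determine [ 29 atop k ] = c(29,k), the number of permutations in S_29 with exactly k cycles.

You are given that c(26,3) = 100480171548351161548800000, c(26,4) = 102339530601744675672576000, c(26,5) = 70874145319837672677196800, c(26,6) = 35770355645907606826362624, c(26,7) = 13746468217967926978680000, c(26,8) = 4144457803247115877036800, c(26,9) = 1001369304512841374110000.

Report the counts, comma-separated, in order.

866422974395414742142363398144, 354237722035840197377888292864, 114481515057741551880042390144, 29891934088703915048808047424

i=27: T(27,4)=100480171548351161548800000+26·102339530601744675672576000=2761307967193712729035776000 | T(27,5)=102339530601744675672576000+26·70874145319837672677196800=1945067308917524165279692800 | T(27,6)=70874145319837672677196800+26·35770355645907606826362624=1000903392113435450162625024 | T(27,7)=35770355645907606826362624+26·13746468217967926978680000=393178529313073708272042624 | T(27,8)=13746468217967926978680000+26·4144457803247115877036800=121502371102392939781636800 | T(27,9)=4144457803247115877036800+26·1001369304512841374110000=30180059720580991603896800
i=28: T(28,5)=2761307967193712729035776000+27·1945067308917524165279692800=55278125307966865191587481600 | T(28,6)=1945067308917524165279692800+27·1000903392113435450162625024=28969458895980281319670568448 | T(28,7)=1000903392113435450162625024+27·393178529313073708272042624=11616723683566425573507775872 | T(28,8)=393178529313073708272042624+27·121502371102392939781636800=3673742549077683082376236224 | T(28,9)=121502371102392939781636800+27·30180059720580991603896800=936363983558079713086850400
i=29: T(29,6)=55278125307966865191587481600+28·28969458895980281319670568448=866422974395414742142363398144 | T(29,7)=28969458895980281319670568448+28·11616723683566425573507775872=354237722035840197377888292864 | T(29,8)=11616723683566425573507775872+28·3673742549077683082376236224=114481515057741551880042390144 | T(29,9)=3673742549077683082376236224+28·936363983558079713086850400=29891934088703915048808047424
Read c(29,6) = 866422974395414742142363398144, c(29,7) = 354237722035840197377888292864, c(29,8) = 114481515057741551880042390144, c(29,9) = 29891934088703915048808047424.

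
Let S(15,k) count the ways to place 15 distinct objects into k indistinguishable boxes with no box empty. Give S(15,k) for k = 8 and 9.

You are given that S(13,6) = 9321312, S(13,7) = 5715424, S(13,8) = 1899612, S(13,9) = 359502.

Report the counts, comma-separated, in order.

@14  (14,7):5715424·7+9321312→49329280, (14,8):1899612·8+5715424→20912320, (14,9):359502·9+1899612→5135130
@15  (15,8):20912320·8+49329280→216627840, (15,9):5135130·9+20912320→67128490
Read S(15,8) = 216627840, S(15,9) = 67128490.

216627840, 67128490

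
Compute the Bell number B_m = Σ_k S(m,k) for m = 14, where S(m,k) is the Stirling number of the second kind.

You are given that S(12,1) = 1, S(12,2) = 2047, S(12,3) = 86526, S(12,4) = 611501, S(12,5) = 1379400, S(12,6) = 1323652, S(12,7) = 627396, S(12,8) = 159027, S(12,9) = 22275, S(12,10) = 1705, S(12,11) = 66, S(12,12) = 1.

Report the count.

190899322

row 13: T[13][1]=1·1+0=1  T[13][2]=2·2047+1=4095  T[13][3]=3·86526+2047=261625  T[13][4]=4·611501+86526=2532530  T[13][5]=5·1379400+611501=7508501  T[13][6]=6·1323652+1379400=9321312  T[13][7]=7·627396+1323652=5715424  T[13][8]=8·159027+627396=1899612  T[13][9]=9·22275+159027=359502  T[13][10]=10·1705+22275=39325  T[13][11]=11·66+1705=2431  T[13][12]=12·1+66=78  T[13][13]=13·0+1=1
row 14: T[14][1]=1·1+0=1  T[14][2]=2·4095+1=8191  T[14][3]=3·261625+4095=788970  T[14][4]=4·2532530+261625=10391745  T[14][5]=5·7508501+2532530=40075035  T[14][6]=6·9321312+7508501=63436373  T[14][7]=7·5715424+9321312=49329280  T[14][8]=8·1899612+5715424=20912320  T[14][9]=9·359502+1899612=5135130  T[14][10]=10·39325+359502=752752  T[14][11]=11·2431+39325=66066  T[14][12]=12·78+2431=3367  T[14][13]=13·1+78=91  T[14][14]=14·0+1=1
B_14 = ΣS(14,k) = 1+8191+788970+10391745+40075035+63436373+49329280+20912320+5135130+752752+66066+3367+91+1 = 190899322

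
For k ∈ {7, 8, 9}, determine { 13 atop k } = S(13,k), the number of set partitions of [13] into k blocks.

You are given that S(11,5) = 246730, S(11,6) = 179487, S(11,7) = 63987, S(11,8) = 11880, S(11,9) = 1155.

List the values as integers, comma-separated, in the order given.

r12: T_12,6=6×179487+246730=1323652; T_12,7=7×63987+179487=627396; T_12,8=8×11880+63987=159027; T_12,9=9×1155+11880=22275
r13: T_13,7=7×627396+1323652=5715424; T_13,8=8×159027+627396=1899612; T_13,9=9×22275+159027=359502
Read S(13,7) = 5715424, S(13,8) = 1899612, S(13,9) = 359502.

5715424, 1899612, 359502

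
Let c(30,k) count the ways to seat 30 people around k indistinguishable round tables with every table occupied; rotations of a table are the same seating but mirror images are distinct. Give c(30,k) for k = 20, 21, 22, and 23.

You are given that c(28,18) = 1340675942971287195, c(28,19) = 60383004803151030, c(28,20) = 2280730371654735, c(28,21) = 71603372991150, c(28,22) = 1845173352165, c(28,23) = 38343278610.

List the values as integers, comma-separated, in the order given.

@29  (29,19):60383004803151030·28+1340675942971287195→3031400077459516035, (29,20):2280730371654735·28+60383004803151030→124243455209483610, (29,21):71603372991150·28+2280730371654735→4285624815406935, (29,22):1845173352165·28+71603372991150→123268226851770, (29,23):38343278610·28+1845173352165→2918785153245
@30  (30,20):124243455209483610·29+3031400077459516035→6634460278534540725, (30,21):4285624815406935·29+124243455209483610→248526574856284725, (30,22):123268226851770·29+4285624815406935→7860403394108265, (30,23):2918785153245·29+123268226851770→207912996295875
Read c(30,20) = 6634460278534540725, c(30,21) = 248526574856284725, c(30,22) = 7860403394108265, c(30,23) = 207912996295875.

6634460278534540725, 248526574856284725, 7860403394108265, 207912996295875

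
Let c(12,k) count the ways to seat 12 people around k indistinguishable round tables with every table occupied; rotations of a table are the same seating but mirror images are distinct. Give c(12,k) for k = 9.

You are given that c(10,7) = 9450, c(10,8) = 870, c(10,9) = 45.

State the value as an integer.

[11] T[11,8]:10*870+9450=18150 · T[11,9]:10*45+870=1320
[12] T[12,9]:11*1320+18150=32670
Read c(12,9) = 32670.

32670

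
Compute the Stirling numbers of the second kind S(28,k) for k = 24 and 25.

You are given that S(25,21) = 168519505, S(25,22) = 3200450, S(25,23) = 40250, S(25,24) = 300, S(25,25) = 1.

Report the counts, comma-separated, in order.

460192005, 6654375

row 26: T[26][22]=22·3200450+168519505=238929405  T[26][23]=23·40250+3200450=4126200  T[26][24]=24·300+40250=47450  T[26][25]=25·1+300=325
row 27: T[27][23]=23·4126200+238929405=333832005  T[27][24]=24·47450+4126200=5265000  T[27][25]=25·325+47450=55575
row 28: T[28][24]=24·5265000+333832005=460192005  T[28][25]=25·55575+5265000=6654375
Read S(28,24) = 460192005, S(28,25) = 6654375.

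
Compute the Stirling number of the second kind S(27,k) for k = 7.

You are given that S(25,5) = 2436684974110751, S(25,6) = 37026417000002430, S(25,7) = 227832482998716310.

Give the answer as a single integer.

i=26: T(26,6)=2436684974110751+6·37026417000002430=224595186974125331 | T(26,7)=37026417000002430+7·227832482998716310=1631853797991016600
i=27: T(27,7)=224595186974125331+7·1631853797991016600=11647571772911241531
Read S(27,7) = 11647571772911241531.

11647571772911241531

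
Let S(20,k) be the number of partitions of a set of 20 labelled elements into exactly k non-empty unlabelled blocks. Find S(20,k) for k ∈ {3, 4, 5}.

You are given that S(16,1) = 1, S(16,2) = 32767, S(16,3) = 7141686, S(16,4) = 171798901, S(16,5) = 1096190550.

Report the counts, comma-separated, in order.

i=17: T(17,1)=0+1·1=1 | T(17,2)=1+2·32767=65535 | T(17,3)=32767+3·7141686=21457825 | T(17,4)=7141686+4·171798901=694337290 | T(17,5)=171798901+5·1096190550=5652751651
i=18: T(18,1)=0+1·1=1 | T(18,2)=1+2·65535=131071 | T(18,3)=65535+3·21457825=64439010 | T(18,4)=21457825+4·694337290=2798806985 | T(18,5)=694337290+5·5652751651=28958095545
i=19: T(19,2)=1+2·131071=262143 | T(19,3)=131071+3·64439010=193448101 | T(19,4)=64439010+4·2798806985=11259666950 | T(19,5)=2798806985+5·28958095545=147589284710
i=20: T(20,3)=262143+3·193448101=580606446 | T(20,4)=193448101+4·11259666950=45232115901 | T(20,5)=11259666950+5·147589284710=749206090500
Read S(20,3) = 580606446, S(20,4) = 45232115901, S(20,5) = 749206090500.

580606446, 45232115901, 749206090500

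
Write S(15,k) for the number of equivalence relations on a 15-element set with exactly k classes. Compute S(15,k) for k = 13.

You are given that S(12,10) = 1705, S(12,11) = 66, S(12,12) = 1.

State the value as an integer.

i=13: T(13,11)=1705+11·66=2431 | T(13,12)=66+12·1=78 | T(13,13)=1+13·0=1
i=14: T(14,12)=2431+12·78=3367 | T(14,13)=78+13·1=91
i=15: T(15,13)=3367+13·91=4550
Read S(15,13) = 4550.

4550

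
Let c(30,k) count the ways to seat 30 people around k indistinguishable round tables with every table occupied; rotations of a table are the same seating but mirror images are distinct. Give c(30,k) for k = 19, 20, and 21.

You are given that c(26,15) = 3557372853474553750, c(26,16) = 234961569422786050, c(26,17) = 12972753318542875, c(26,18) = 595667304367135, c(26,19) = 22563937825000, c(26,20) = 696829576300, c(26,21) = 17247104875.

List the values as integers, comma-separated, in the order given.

150566737512021319125, 6634460278534540725, 248526574856284725

r27: T_27,16=26×234961569422786050+3557372853474553750=9666373658466991050; T_27,17=26×12972753318542875+234961569422786050=572253155704900800; T_27,18=26×595667304367135+12972753318542875=28460103232088385; T_27,19=26×22563937825000+595667304367135=1182329687817135; T_27,20=26×696829576300+22563937825000=40681506808800; T_27,21=26×17247104875+696829576300=1145254303050
r28: T_28,17=27×572253155704900800+9666373658466991050=25117208862499312650; T_28,18=27×28460103232088385+572253155704900800=1340675942971287195; T_28,19=27×1182329687817135+28460103232088385=60383004803151030; T_28,20=27×40681506808800+1182329687817135=2280730371654735; T_28,21=27×1145254303050+40681506808800=71603372991150
r29: T_29,18=28×1340675942971287195+25117208862499312650=62656135265695354110; T_29,19=28×60383004803151030+1340675942971287195=3031400077459516035; T_29,20=28×2280730371654735+60383004803151030=124243455209483610; T_29,21=28×71603372991150+2280730371654735=4285624815406935
r30: T_30,19=29×3031400077459516035+62656135265695354110=150566737512021319125; T_30,20=29×124243455209483610+3031400077459516035=6634460278534540725; T_30,21=29×4285624815406935+124243455209483610=248526574856284725
Read c(30,19) = 150566737512021319125, c(30,20) = 6634460278534540725, c(30,21) = 248526574856284725.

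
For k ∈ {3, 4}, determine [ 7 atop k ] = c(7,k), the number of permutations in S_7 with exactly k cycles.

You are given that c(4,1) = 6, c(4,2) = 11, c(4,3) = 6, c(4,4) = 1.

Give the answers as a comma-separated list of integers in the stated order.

1624, 735

row 5: T[5][1]=4·6+0=24  T[5][2]=4·11+6=50  T[5][3]=4·6+11=35  T[5][4]=4·1+6=10
row 6: T[6][2]=5·50+24=274  T[6][3]=5·35+50=225  T[6][4]=5·10+35=85
row 7: T[7][3]=6·225+274=1624  T[7][4]=6·85+225=735
Read c(7,3) = 1624, c(7,4) = 735.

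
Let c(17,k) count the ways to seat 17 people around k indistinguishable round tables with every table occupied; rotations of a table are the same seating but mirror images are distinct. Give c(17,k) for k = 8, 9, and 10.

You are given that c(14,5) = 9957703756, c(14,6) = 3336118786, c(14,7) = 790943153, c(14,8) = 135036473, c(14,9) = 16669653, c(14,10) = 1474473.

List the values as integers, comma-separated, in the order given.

i=15: T(15,6)=9957703756+14·3336118786=56663366760 | T(15,7)=3336118786+14·790943153=14409322928 | T(15,8)=790943153+14·135036473=2681453775 | T(15,9)=135036473+14·16669653=368411615 | T(15,10)=16669653+14·1474473=37312275
i=16: T(16,7)=56663366760+15·14409322928=272803210680 | T(16,8)=14409322928+15·2681453775=54631129553 | T(16,9)=2681453775+15·368411615=8207628000 | T(16,10)=368411615+15·37312275=928095740
i=17: T(17,8)=272803210680+16·54631129553=1146901283528 | T(17,9)=54631129553+16·8207628000=185953177553 | T(17,10)=8207628000+16·928095740=23057159840
Read c(17,8) = 1146901283528, c(17,9) = 185953177553, c(17,10) = 23057159840.

1146901283528, 185953177553, 23057159840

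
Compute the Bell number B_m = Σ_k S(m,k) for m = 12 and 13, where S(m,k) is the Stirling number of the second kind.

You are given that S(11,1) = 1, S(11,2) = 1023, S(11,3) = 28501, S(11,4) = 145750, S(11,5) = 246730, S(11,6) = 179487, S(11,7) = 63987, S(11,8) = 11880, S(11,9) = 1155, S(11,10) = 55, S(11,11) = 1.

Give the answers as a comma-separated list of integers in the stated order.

row 12: T[12][1]=1·1+0=1  T[12][2]=2·1023+1=2047  T[12][3]=3·28501+1023=86526  T[12][4]=4·145750+28501=611501  T[12][5]=5·246730+145750=1379400  T[12][6]=6·179487+246730=1323652  T[12][7]=7·63987+179487=627396  T[12][8]=8·11880+63987=159027  T[12][9]=9·1155+11880=22275  T[12][10]=10·55+1155=1705  T[12][11]=11·1+55=66  T[12][12]=12·0+1=1
row 13: T[13][1]=1·1+0=1  T[13][2]=2·2047+1=4095  T[13][3]=3·86526+2047=261625  T[13][4]=4·611501+86526=2532530  T[13][5]=5·1379400+611501=7508501  T[13][6]=6·1323652+1379400=9321312  T[13][7]=7·627396+1323652=5715424  T[13][8]=8·159027+627396=1899612  T[13][9]=9·22275+159027=359502  T[13][10]=10·1705+22275=39325  T[13][11]=11·66+1705=2431  T[13][12]=12·1+66=78  T[13][13]=13·0+1=1
B_12 = ΣS(12,k) = 1+2047+86526+611501+1379400+1323652+627396+159027+22275+1705+66+1 = 4213597
B_13 = ΣS(13,k) = 1+4095+261625+2532530+7508501+9321312+5715424+1899612+359502+39325+2431+78+1 = 27644437

4213597, 27644437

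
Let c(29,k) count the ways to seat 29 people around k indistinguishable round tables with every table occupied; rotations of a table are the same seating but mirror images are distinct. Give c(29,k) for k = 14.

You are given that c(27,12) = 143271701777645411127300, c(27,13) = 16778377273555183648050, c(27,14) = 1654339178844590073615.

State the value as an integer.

i=28: T(28,13)=143271701777645411127300+27·16778377273555183648050=596287888163635369624650 | T(28,14)=16778377273555183648050+27·1654339178844590073615=61445535102359115635655
i=29: T(29,14)=596287888163635369624650+28·61445535102359115635655=2316762871029690607422990
Read c(29,14) = 2316762871029690607422990.

2316762871029690607422990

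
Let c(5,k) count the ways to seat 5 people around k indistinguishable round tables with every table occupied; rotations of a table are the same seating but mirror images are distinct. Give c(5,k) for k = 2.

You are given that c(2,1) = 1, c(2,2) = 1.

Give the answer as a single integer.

r3: T_3,1=2×1+0=2; T_3,2=2×1+1=3
r4: T_4,1=3×2+0=6; T_4,2=3×3+2=11
r5: T_5,2=4×11+6=50
Read c(5,2) = 50.

50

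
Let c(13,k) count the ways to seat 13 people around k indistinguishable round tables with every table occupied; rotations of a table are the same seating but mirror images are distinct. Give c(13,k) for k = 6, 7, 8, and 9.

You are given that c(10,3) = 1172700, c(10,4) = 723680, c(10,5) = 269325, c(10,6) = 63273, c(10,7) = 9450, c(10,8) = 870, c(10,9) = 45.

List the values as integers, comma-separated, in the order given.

[11] T[11,4]:10*723680+1172700=8409500 · T[11,5]:10*269325+723680=3416930 · T[11,6]:10*63273+269325=902055 · T[11,7]:10*9450+63273=157773 · T[11,8]:10*870+9450=18150 · T[11,9]:10*45+870=1320
[12] T[12,5]:11*3416930+8409500=45995730 · T[12,6]:11*902055+3416930=13339535 · T[12,7]:11*157773+902055=2637558 · T[12,8]:11*18150+157773=357423 · T[12,9]:11*1320+18150=32670
[13] T[13,6]:12*13339535+45995730=206070150 · T[13,7]:12*2637558+13339535=44990231 · T[13,8]:12*357423+2637558=6926634 · T[13,9]:12*32670+357423=749463
Read c(13,6) = 206070150, c(13,7) = 44990231, c(13,8) = 6926634, c(13,9) = 749463.

206070150, 44990231, 6926634, 749463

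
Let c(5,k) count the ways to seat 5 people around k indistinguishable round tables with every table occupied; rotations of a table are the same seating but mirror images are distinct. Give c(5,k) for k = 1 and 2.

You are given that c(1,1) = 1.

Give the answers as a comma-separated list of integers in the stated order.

24, 50

row 2: T[2][1]=1·1+0=1  T[2][2]=1·0+1=1
row 3: T[3][1]=2·1+0=2  T[3][2]=2·1+1=3
row 4: T[4][1]=3·2+0=6  T[4][2]=3·3+2=11
row 5: T[5][1]=4·6+0=24  T[5][2]=4·11+6=50
Read c(5,1) = 24, c(5,2) = 50.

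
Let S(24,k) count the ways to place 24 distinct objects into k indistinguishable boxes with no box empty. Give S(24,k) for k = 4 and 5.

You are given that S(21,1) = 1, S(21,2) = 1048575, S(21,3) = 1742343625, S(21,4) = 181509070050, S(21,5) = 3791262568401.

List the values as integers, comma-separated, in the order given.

r22: T_22,2=2×1048575+1=2097151; T_22,3=3×1742343625+1048575=5228079450; T_22,4=4×181509070050+1742343625=727778623825; T_22,5=5×3791262568401+181509070050=19137821912055
r23: T_23,3=3×5228079450+2097151=15686335501; T_23,4=4×727778623825+5228079450=2916342574750; T_23,5=5×19137821912055+727778623825=96416888184100
r24: T_24,4=4×2916342574750+15686335501=11681056634501; T_24,5=5×96416888184100+2916342574750=485000783495250
Read S(24,4) = 11681056634501, S(24,5) = 485000783495250.

11681056634501, 485000783495250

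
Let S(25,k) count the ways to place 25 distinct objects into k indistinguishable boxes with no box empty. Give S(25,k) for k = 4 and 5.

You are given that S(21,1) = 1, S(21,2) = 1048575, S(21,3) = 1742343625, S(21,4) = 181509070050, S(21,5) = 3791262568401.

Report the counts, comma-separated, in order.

r22: T_22,1=1×1+0=1; T_22,2=2×1048575+1=2097151; T_22,3=3×1742343625+1048575=5228079450; T_22,4=4×181509070050+1742343625=727778623825; T_22,5=5×3791262568401+181509070050=19137821912055
r23: T_23,2=2×2097151+1=4194303; T_23,3=3×5228079450+2097151=15686335501; T_23,4=4×727778623825+5228079450=2916342574750; T_23,5=5×19137821912055+727778623825=96416888184100
r24: T_24,3=3×15686335501+4194303=47063200806; T_24,4=4×2916342574750+15686335501=11681056634501; T_24,5=5×96416888184100+2916342574750=485000783495250
r25: T_25,4=4×11681056634501+47063200806=46771289738810; T_25,5=5×485000783495250+11681056634501=2436684974110751
Read S(25,4) = 46771289738810, S(25,5) = 2436684974110751.

46771289738810, 2436684974110751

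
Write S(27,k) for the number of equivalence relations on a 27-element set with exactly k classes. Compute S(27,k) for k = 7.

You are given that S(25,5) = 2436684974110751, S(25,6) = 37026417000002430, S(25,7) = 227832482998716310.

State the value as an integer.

11647571772911241531

i=26: T(26,6)=2436684974110751+6·37026417000002430=224595186974125331 | T(26,7)=37026417000002430+7·227832482998716310=1631853797991016600
i=27: T(27,7)=224595186974125331+7·1631853797991016600=11647571772911241531
Read S(27,7) = 11647571772911241531.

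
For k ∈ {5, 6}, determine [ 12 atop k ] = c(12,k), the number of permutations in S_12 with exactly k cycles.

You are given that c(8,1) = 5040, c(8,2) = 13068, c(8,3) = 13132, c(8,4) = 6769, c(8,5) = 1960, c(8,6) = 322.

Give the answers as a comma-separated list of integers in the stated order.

r9: T_9,2=8×13068+5040=109584; T_9,3=8×13132+13068=118124; T_9,4=8×6769+13132=67284; T_9,5=8×1960+6769=22449; T_9,6=8×322+1960=4536
r10: T_10,3=9×118124+109584=1172700; T_10,4=9×67284+118124=723680; T_10,5=9×22449+67284=269325; T_10,6=9×4536+22449=63273
r11: T_11,4=10×723680+1172700=8409500; T_11,5=10×269325+723680=3416930; T_11,6=10×63273+269325=902055
r12: T_12,5=11×3416930+8409500=45995730; T_12,6=11×902055+3416930=13339535
Read c(12,5) = 45995730, c(12,6) = 13339535.

45995730, 13339535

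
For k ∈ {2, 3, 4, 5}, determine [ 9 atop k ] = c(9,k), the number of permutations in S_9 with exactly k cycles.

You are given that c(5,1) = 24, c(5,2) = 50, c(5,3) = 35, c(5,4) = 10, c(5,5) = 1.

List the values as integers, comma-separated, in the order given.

109584, 118124, 67284, 22449

row 6: T[6][1]=5·24+0=120  T[6][2]=5·50+24=274  T[6][3]=5·35+50=225  T[6][4]=5·10+35=85  T[6][5]=5·1+10=15
row 7: T[7][1]=6·120+0=720  T[7][2]=6·274+120=1764  T[7][3]=6·225+274=1624  T[7][4]=6·85+225=735  T[7][5]=6·15+85=175
row 8: T[8][1]=7·720+0=5040  T[8][2]=7·1764+720=13068  T[8][3]=7·1624+1764=13132  T[8][4]=7·735+1624=6769  T[8][5]=7·175+735=1960
row 9: T[9][2]=8·13068+5040=109584  T[9][3]=8·13132+13068=118124  T[9][4]=8·6769+13132=67284  T[9][5]=8·1960+6769=22449
Read c(9,2) = 109584, c(9,3) = 118124, c(9,4) = 67284, c(9,5) = 22449.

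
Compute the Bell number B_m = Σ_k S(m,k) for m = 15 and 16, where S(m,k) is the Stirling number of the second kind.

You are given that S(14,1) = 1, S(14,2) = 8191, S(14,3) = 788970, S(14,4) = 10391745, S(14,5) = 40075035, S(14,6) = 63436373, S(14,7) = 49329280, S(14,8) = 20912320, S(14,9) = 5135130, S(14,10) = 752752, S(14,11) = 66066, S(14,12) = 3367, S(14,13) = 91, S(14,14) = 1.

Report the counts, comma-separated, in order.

i=15: T(15,1)=0+1·1=1 | T(15,2)=1+2·8191=16383 | T(15,3)=8191+3·788970=2375101 | T(15,4)=788970+4·10391745=42355950 | T(15,5)=10391745+5·40075035=210766920 | T(15,6)=40075035+6·63436373=420693273 | T(15,7)=63436373+7·49329280=408741333 | T(15,8)=49329280+8·20912320=216627840 | T(15,9)=20912320+9·5135130=67128490 | T(15,10)=5135130+10·752752=12662650 | T(15,11)=752752+11·66066=1479478 | T(15,12)=66066+12·3367=106470 | T(15,13)=3367+13·91=4550 | T(15,14)=91+14·1=105 | T(15,15)=1+15·0=1
i=16: T(16,1)=0+1·1=1 | T(16,2)=1+2·16383=32767 | T(16,3)=16383+3·2375101=7141686 | T(16,4)=2375101+4·42355950=171798901 | T(16,5)=42355950+5·210766920=1096190550 | T(16,6)=210766920+6·420693273=2734926558 | T(16,7)=420693273+7·408741333=3281882604 | T(16,8)=408741333+8·216627840=2141764053 | T(16,9)=216627840+9·67128490=820784250 | T(16,10)=67128490+10·12662650=193754990 | T(16,11)=12662650+11·1479478=28936908 | T(16,12)=1479478+12·106470=2757118 | T(16,13)=106470+13·4550=165620 | T(16,14)=4550+14·105=6020 | T(16,15)=105+15·1=120 | T(16,16)=1+16·0=1
B_15 = ΣS(15,k) = 1+16383+2375101+42355950+210766920+420693273+408741333+216627840+67128490+12662650+1479478+106470+4550+105+1 = 1382958545
B_16 = ΣS(16,k) = 1+32767+7141686+171798901+1096190550+2734926558+3281882604+2141764053+820784250+193754990+28936908+2757118+165620+6020+120+1 = 10480142147

1382958545, 10480142147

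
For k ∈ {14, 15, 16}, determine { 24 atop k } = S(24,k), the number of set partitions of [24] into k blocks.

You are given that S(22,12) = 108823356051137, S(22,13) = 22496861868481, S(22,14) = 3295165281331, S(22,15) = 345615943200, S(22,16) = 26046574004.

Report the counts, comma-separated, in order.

1362091021641000, 195820242247080, 20677182465555

[23] T[23,13]:13*22496861868481+108823356051137=401282560341390 · T[23,14]:14*3295165281331+22496861868481=68629175807115 · T[23,15]:15*345615943200+3295165281331=8479404429331 · T[23,16]:16*26046574004+345615943200=762361127264
[24] T[24,14]:14*68629175807115+401282560341390=1362091021641000 · T[24,15]:15*8479404429331+68629175807115=195820242247080 · T[24,16]:16*762361127264+8479404429331=20677182465555
Read S(24,14) = 1362091021641000, S(24,15) = 195820242247080, S(24,16) = 20677182465555.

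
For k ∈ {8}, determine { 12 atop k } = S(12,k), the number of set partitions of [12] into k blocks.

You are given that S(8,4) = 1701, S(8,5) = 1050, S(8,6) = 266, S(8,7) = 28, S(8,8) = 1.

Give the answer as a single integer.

i=9: T(9,5)=1701+5·1050=6951 | T(9,6)=1050+6·266=2646 | T(9,7)=266+7·28=462 | T(9,8)=28+8·1=36
i=10: T(10,6)=6951+6·2646=22827 | T(10,7)=2646+7·462=5880 | T(10,8)=462+8·36=750
i=11: T(11,7)=22827+7·5880=63987 | T(11,8)=5880+8·750=11880
i=12: T(12,8)=63987+8·11880=159027
Read S(12,8) = 159027.

159027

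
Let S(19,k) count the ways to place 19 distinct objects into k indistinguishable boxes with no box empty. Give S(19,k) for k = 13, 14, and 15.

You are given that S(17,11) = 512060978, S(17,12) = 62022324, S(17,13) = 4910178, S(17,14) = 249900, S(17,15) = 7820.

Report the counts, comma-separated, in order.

[18] T[18,12]:12*62022324+512060978=1256328866 · T[18,13]:13*4910178+62022324=125854638 · T[18,14]:14*249900+4910178=8408778 · T[18,15]:15*7820+249900=367200
[19] T[19,13]:13*125854638+1256328866=2892439160 · T[19,14]:14*8408778+125854638=243577530 · T[19,15]:15*367200+8408778=13916778
Read S(19,13) = 2892439160, S(19,14) = 243577530, S(19,15) = 13916778.

2892439160, 243577530, 13916778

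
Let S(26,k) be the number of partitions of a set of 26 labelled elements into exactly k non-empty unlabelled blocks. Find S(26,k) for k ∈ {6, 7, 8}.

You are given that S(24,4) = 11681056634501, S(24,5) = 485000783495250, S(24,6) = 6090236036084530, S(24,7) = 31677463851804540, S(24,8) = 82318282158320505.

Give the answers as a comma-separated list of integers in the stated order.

@25  (25,5):485000783495250·5+11681056634501→2436684974110751, (25,6):6090236036084530·6+485000783495250→37026417000002430, (25,7):31677463851804540·7+6090236036084530→227832482998716310, (25,8):82318282158320505·8+31677463851804540→690223721118368580
@26  (26,6):37026417000002430·6+2436684974110751→224595186974125331, (26,7):227832482998716310·7+37026417000002430→1631853797991016600, (26,8):690223721118368580·8+227832482998716310→5749622251945664950
Read S(26,6) = 224595186974125331, S(26,7) = 1631853797991016600, S(26,8) = 5749622251945664950.

224595186974125331, 1631853797991016600, 5749622251945664950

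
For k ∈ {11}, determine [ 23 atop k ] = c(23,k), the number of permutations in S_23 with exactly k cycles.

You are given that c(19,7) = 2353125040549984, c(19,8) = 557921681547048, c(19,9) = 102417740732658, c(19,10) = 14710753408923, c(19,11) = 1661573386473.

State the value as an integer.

@20  (20,8):557921681547048·19+2353125040549984→12953636989943896, (20,9):102417740732658·19+557921681547048→2503858755467550, (20,10):14710753408923·19+102417740732658→381922055502195, (20,11):1661573386473·19+14710753408923→46280647751910
@21  (21,9):2503858755467550·20+12953636989943896→63030812099294896, (21,10):381922055502195·20+2503858755467550→10142299865511450, (21,11):46280647751910·20+381922055502195→1307535010540395
@22  (22,10):10142299865511450·21+63030812099294896→276019109275035346, (22,11):1307535010540395·21+10142299865511450→37600535086859745
@23  (23,11):37600535086859745·22+276019109275035346→1103230881185949736
Read c(23,11) = 1103230881185949736.

1103230881185949736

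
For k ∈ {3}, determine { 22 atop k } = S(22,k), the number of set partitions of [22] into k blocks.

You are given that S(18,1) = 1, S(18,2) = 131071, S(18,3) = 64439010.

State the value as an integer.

5228079450

r19: T_19,1=1×1+0=1; T_19,2=2×131071+1=262143; T_19,3=3×64439010+131071=193448101
r20: T_20,1=1×1+0=1; T_20,2=2×262143+1=524287; T_20,3=3×193448101+262143=580606446
r21: T_21,2=2×524287+1=1048575; T_21,3=3×580606446+524287=1742343625
r22: T_22,3=3×1742343625+1048575=5228079450
Read S(22,3) = 5228079450.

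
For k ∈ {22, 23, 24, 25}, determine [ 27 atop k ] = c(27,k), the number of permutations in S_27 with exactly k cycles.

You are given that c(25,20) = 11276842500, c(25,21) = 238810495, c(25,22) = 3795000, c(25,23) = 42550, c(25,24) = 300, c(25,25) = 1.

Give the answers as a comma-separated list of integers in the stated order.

[26] T[26,21]:25*238810495+11276842500=17247104875 · T[26,22]:25*3795000+238810495=333685495 · T[26,23]:25*42550+3795000=4858750 · T[26,24]:25*300+42550=50050 · T[26,25]:25*1+300=325
[27] T[27,22]:26*333685495+17247104875=25922927745 · T[27,23]:26*4858750+333685495=460012995 · T[27,24]:26*50050+4858750=6160050 · T[27,25]:26*325+50050=58500
Read c(27,22) = 25922927745, c(27,23) = 460012995, c(27,24) = 6160050, c(27,25) = 58500.

25922927745, 460012995, 6160050, 58500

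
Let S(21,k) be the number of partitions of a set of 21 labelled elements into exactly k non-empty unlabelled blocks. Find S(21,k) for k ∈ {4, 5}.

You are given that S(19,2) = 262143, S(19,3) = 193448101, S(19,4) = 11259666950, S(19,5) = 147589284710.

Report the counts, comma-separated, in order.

r20: T_20,3=3×193448101+262143=580606446; T_20,4=4×11259666950+193448101=45232115901; T_20,5=5×147589284710+11259666950=749206090500
r21: T_21,4=4×45232115901+580606446=181509070050; T_21,5=5×749206090500+45232115901=3791262568401
Read S(21,4) = 181509070050, S(21,5) = 3791262568401.

181509070050, 3791262568401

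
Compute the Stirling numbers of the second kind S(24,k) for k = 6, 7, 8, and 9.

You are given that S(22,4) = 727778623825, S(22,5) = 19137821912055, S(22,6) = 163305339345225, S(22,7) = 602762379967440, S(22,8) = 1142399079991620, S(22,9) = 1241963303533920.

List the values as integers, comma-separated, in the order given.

i=23: T(23,5)=727778623825+5·19137821912055=96416888184100 | T(23,6)=19137821912055+6·163305339345225=998969857983405 | T(23,7)=163305339345225+7·602762379967440=4382641999117305 | T(23,8)=602762379967440+8·1142399079991620=9741955019900400 | T(23,9)=1142399079991620+9·1241963303533920=12320068811796900
i=24: T(24,6)=96416888184100+6·998969857983405=6090236036084530 | T(24,7)=998969857983405+7·4382641999117305=31677463851804540 | T(24,8)=4382641999117305+8·9741955019900400=82318282158320505 | T(24,9)=9741955019900400+9·12320068811796900=120622574326072500
Read S(24,6) = 6090236036084530, S(24,7) = 31677463851804540, S(24,8) = 82318282158320505, S(24,9) = 120622574326072500.

6090236036084530, 31677463851804540, 82318282158320505, 120622574326072500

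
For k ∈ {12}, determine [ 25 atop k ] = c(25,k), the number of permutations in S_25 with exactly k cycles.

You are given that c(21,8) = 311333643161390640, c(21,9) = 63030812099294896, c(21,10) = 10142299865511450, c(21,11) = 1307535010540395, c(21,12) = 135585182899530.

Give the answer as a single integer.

130770928736755873500

r22: T_22,9=21×63030812099294896+311333643161390640=1634980697246583456; T_22,10=21×10142299865511450+63030812099294896=276019109275035346; T_22,11=21×1307535010540395+10142299865511450=37600535086859745; T_22,12=21×135585182899530+1307535010540395=4154823851430525
r23: T_23,10=22×276019109275035346+1634980697246583456=7707401101297361068; T_23,11=22×37600535086859745+276019109275035346=1103230881185949736; T_23,12=22×4154823851430525+37600535086859745=129006659818331295
r24: T_24,11=23×1103230881185949736+7707401101297361068=33081711368574204996; T_24,12=23×129006659818331295+1103230881185949736=4070384057007569521
r25: T_25,12=24×4070384057007569521+33081711368574204996=130770928736755873500
Read c(25,12) = 130770928736755873500.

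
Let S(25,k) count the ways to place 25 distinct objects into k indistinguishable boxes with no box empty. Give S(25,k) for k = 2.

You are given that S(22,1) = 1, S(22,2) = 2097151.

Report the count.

16777215

@23  (23,1):1·1+0→1, (23,2):2097151·2+1→4194303
@24  (24,1):1·1+0→1, (24,2):4194303·2+1→8388607
@25  (25,2):8388607·2+1→16777215
Read S(25,2) = 16777215.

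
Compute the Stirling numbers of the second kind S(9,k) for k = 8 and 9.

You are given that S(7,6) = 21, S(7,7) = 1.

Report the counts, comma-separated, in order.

r8: T_8,7=7×1+21=28; T_8,8=8×0+1=1
r9: T_9,8=8×1+28=36; T_9,9=9×0+1=1
Read S(9,8) = 36, S(9,9) = 1.

36, 1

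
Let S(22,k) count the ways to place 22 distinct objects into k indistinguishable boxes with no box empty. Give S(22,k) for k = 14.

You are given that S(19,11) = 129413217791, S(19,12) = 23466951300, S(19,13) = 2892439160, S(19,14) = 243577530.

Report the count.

3295165281331

r20: T_20,12=12×23466951300+129413217791=411016633391; T_20,13=13×2892439160+23466951300=61068660380; T_20,14=14×243577530+2892439160=6302524580
r21: T_21,13=13×61068660380+411016633391=1204909218331; T_21,14=14×6302524580+61068660380=149304004500
r22: T_22,14=14×149304004500+1204909218331=3295165281331
Read S(22,14) = 3295165281331.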